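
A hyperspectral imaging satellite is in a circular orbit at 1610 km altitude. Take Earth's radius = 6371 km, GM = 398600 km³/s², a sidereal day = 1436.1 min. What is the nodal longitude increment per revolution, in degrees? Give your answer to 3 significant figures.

29.6°

Semi-major axis a = 6371 + 1610 = 7981 km. Period T = 2π√(a³/μ) = 2π√(7981³/398600) = 7095.7 s = 118.26 min.
During one orbit Earth rotates (7095.7 / 86166) × 360° = 29.65°.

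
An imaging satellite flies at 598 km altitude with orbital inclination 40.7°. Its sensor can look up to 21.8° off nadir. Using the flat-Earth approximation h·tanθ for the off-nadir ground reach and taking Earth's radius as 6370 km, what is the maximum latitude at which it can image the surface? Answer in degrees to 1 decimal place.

42.9°

For a prograde orbit the ground track reaches latitude ±i = ±40.7°.
Sensor half-swath on the ground ≈ 598·tan(21.8°) = 239 km = 2.15° of latitude.
Maximum observable latitude ≈ 40.7 + 2.15 = 42.9°.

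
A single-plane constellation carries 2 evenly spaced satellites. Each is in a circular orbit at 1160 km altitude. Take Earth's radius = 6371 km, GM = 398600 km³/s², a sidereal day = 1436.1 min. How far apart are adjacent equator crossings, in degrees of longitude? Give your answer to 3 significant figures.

Semi-major axis a = 6371 + 1160 = 7531 km. Period T = 2π√(a³/μ) = 2π√(7531³/398600) = 6504.1 s = 108.40 min.
Single-satellite node shift = (6504.1/86166) × 360° = 27.17°.
With 2 satellites evenly phased, successive equator crossings are 27.17/2 = 13.587° apart.

13.6°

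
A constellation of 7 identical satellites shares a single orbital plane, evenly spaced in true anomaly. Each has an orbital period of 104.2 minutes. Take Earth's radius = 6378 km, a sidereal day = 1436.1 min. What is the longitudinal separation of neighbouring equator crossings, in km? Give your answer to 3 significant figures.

415 km

T = 104.2 min = 6252.0 s.
Single-satellite node shift = (6252.0/86166) × 360° = 26.12°.
With 7 satellites evenly phased, successive equator crossings are 26.12/7 = 3.732° apart.
That is 3.732 × 111.3 = 415 km at the equator.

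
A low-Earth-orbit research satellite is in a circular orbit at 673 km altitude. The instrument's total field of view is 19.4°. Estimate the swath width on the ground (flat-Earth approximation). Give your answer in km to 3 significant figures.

Half-angle = 19.4°/2 = 9.7°.
Swath width ≈ 2h·tan(θ/2) = 2 × 673 × tan(9.7°) = 230.1 km.

230 km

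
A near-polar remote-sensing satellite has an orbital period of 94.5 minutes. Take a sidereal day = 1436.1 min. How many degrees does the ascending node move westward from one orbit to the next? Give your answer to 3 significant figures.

23.7°

T = 94.5 min = 5670.0 s.
During one orbit Earth rotates (5670.0 / 86166) × 360° = 23.69°.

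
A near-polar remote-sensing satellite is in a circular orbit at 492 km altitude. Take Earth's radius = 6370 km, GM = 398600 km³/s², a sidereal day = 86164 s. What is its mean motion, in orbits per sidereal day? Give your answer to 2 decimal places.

Semi-major axis a = 6370 + 492 = 6862 km. Period T = 2π√(a³/μ) = 2π√(6862³/398600) = 5657.0 s = 94.28 min.
Orbits per sidereal day = 86164 / 5657.0 = 15.231.

15.23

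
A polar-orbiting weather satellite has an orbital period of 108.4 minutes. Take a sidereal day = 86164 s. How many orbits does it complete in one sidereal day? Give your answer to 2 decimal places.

13.25

T = 108.4 min = 6504.0 s.
Orbits per sidereal day = 86164 / 6504.0 = 13.248.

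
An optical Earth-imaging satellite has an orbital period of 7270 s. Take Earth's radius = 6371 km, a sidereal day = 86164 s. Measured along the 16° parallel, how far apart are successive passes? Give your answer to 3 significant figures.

3250 km

Node shift per orbit = (7270.0/86164) × 360° = 30.37°.
Equatorial spacing = 30.37 × 111.2 km/° = 3378 km.
At 16° latitude, spacing = 3378 × cos(16°) = 3247 km.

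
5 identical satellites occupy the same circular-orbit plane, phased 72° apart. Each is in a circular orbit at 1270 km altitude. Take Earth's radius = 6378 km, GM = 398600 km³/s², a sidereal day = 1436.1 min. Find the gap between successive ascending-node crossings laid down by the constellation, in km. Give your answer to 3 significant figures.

619 km

Semi-major axis a = 6378 + 1270 = 7648 km. Period T = 2π√(a³/μ) = 2π√(7648³/398600) = 6656.3 s = 110.94 min.
Single-satellite node shift = (6656.3/86166) × 360° = 27.81°.
With 5 satellites evenly phased, successive equator crossings are 27.81/5 = 5.562° apart.
That is 5.562 × 111.3 = 619 km at the equator.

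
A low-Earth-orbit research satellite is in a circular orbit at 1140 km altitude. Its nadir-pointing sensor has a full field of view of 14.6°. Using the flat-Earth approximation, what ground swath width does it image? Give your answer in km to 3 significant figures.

Half-angle = 14.6°/2 = 7.3°.
Swath width ≈ 2h·tan(θ/2) = 2 × 1140 × tan(7.3°) = 292.1 km.

292 km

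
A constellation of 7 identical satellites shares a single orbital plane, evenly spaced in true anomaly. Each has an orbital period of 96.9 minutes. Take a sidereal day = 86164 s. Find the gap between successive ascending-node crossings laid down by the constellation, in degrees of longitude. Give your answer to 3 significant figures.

3.47°

T = 96.9 min = 5814.0 s.
Single-satellite node shift = (5814.0/86164) × 360° = 24.29°.
With 7 satellites evenly phased, successive equator crossings are 24.29/7 = 3.470° apart.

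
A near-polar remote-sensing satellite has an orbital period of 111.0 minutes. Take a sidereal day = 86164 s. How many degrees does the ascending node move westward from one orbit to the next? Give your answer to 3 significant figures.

27.8°

T = 111.0 min = 6660.0 s.
During one orbit Earth rotates (6660.0 / 86164) × 360° = 27.83°.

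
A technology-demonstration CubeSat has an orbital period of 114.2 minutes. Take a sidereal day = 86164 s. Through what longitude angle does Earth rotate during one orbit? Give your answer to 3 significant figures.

28.6°

T = 114.2 min = 6852.0 s.
During one orbit Earth rotates (6852.0 / 86164) × 360° = 28.63°.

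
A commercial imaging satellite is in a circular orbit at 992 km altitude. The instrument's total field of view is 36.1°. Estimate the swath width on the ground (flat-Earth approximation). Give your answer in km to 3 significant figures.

647 km

Half-angle = 36.1°/2 = 18.05°.
Swath width ≈ 2h·tan(θ/2) = 2 × 992 × tan(18.05°) = 646.6 km.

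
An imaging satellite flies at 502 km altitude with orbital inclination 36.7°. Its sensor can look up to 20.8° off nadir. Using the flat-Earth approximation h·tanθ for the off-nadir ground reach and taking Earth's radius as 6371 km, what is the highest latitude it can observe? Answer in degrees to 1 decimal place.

38.4°

For a prograde orbit the ground track reaches latitude ±i = ±36.7°.
Sensor half-swath on the ground ≈ 502·tan(20.8°) = 191 km = 1.71° of latitude.
Maximum observable latitude ≈ 36.7 + 1.71 = 38.4°.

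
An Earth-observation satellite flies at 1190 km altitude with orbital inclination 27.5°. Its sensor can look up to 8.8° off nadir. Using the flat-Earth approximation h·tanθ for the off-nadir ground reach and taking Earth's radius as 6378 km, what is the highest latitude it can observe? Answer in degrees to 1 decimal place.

29.2°

For a prograde orbit the ground track reaches latitude ±i = ±27.5°.
Sensor half-swath on the ground ≈ 1190·tan(8.8°) = 184 km = 1.65° of latitude.
Maximum observable latitude ≈ 27.5 + 1.65 = 29.2°.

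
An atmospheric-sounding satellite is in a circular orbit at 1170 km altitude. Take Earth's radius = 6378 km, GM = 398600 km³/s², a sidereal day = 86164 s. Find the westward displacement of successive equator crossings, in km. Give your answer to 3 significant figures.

3040 km

Semi-major axis a = 6378 + 1170 = 7548 km. Period T = 2π√(a³/μ) = 2π√(7548³/398600) = 6526.2 s = 108.77 min.
During one orbit Earth rotates (6526.2 / 86164) × 360° = 27.27°.
At the equator that is 27.27° × (2π·6378/360) km/° = 27.27 × 111.3 = 3035 km.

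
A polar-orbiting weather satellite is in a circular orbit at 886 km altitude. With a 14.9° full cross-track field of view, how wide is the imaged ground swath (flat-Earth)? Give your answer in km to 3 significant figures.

232 km

Half-angle = 14.9°/2 = 7.45°.
Swath width ≈ 2h·tan(θ/2) = 2 × 886 × tan(7.45°) = 231.7 km.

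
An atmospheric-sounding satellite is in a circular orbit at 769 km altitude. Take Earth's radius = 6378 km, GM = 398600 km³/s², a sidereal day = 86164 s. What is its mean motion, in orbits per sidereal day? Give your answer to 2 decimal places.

Semi-major axis a = 6378 + 769 = 7147 km. Period T = 2π√(a³/μ) = 2π√(7147³/398600) = 6013.1 s = 100.22 min.
Orbits per sidereal day = 86164 / 6013.1 = 14.329.

14.33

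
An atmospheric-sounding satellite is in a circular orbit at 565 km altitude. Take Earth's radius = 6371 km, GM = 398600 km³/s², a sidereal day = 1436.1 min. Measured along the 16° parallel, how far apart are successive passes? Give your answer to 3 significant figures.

Semi-major axis a = 6371 + 565 = 6936 km. Period T = 2π√(a³/μ) = 2π√(6936³/398600) = 5748.8 s = 95.81 min.
Node shift per orbit = (5748.8/86166) × 360° = 24.02°.
Equatorial spacing = 24.02 × 111.2 km/° = 2671 km.
At 16° latitude, spacing = 2671 × cos(16°) = 2567 km.

2570 km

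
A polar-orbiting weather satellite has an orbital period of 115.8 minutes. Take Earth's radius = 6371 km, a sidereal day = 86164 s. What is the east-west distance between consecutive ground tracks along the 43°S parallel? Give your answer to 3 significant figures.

2360 km

T = 115.8 min = 6948.0 s.
Node shift per orbit = (6948.0/86164) × 360° = 29.03°.
Equatorial spacing = 29.03 × 111.2 km/° = 3228 km.
At 43° latitude, spacing = 3228 × cos(43°) = 2361 km.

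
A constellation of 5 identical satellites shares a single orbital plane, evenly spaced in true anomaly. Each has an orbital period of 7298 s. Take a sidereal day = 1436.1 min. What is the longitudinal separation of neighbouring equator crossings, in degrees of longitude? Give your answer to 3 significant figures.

6.10°

Single-satellite node shift = (7298.0/86166) × 360° = 30.49°.
With 5 satellites evenly phased, successive equator crossings are 30.49/5 = 6.098° apart.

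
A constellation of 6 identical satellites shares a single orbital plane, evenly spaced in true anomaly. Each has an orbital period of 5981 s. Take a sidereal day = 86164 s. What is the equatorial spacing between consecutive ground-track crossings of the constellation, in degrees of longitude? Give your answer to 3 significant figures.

4.16°

Single-satellite node shift = (5981.0/86164) × 360° = 24.99°.
With 6 satellites evenly phased, successive equator crossings are 24.99/6 = 4.165° apart.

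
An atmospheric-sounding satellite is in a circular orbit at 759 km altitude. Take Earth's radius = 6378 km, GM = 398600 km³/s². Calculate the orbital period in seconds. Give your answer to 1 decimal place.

Semi-major axis a = 6378 + 759 = 7137 km. Period T = 2π√(a³/μ) = 2π√(7137³/398600) = 6000.5 s = 100.01 min.

6000.5 seconds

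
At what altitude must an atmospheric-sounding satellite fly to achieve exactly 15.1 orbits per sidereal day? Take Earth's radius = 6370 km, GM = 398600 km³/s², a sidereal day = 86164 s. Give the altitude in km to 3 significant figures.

Required period T = 86164 / 15.1 = 5706.2 s.
From T = 2π√(a³/μ): a = (μ T²/4π²)^(1/3) = (398600 × 5706.2² / 4π²)^(1/3) = 6902 km.
Altitude h = a − R = 6902 − 6370 = 532 km.

532 km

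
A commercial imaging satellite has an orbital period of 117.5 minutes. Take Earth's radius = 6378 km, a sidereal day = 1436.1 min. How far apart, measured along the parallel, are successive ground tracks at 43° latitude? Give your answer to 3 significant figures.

2400 km

T = 117.5 min = 7050.0 s.
Node shift per orbit = (7050.0/86166) × 360° = 29.45°.
Equatorial spacing = 29.45 × 111.3 km/° = 3279 km.
At 43° latitude, spacing = 3279 × cos(43°) = 2398 km.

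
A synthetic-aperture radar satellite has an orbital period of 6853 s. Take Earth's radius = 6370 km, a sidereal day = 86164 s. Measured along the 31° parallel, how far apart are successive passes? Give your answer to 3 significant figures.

Node shift per orbit = (6853.0/86164) × 360° = 28.63°.
Equatorial spacing = 28.63 × 111.2 km/° = 3183 km.
At 31° latitude, spacing = 3183 × cos(31°) = 2729 km.

2730 km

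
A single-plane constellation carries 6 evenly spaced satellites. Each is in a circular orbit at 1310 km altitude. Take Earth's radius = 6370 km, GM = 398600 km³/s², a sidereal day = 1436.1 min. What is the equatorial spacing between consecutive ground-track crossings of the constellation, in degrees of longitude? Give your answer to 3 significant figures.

4.66°

Semi-major axis a = 6370 + 1310 = 7680 km. Period T = 2π√(a³/μ) = 2π√(7680³/398600) = 6698.1 s = 111.64 min.
Single-satellite node shift = (6698.1/86166) × 360° = 27.98°.
With 6 satellites evenly phased, successive equator crossings are 27.98/6 = 4.664° apart.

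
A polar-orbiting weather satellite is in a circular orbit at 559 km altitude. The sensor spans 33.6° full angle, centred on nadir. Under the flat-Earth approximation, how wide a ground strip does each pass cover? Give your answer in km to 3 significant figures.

Half-angle = 33.6°/2 = 16.8°.
Swath width ≈ 2h·tan(θ/2) = 2 × 559 × tan(16.8°) = 337.5 km.

338 km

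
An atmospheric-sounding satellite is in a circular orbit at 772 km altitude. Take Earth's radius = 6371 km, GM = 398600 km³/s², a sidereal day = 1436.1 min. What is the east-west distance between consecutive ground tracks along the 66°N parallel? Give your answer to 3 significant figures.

Semi-major axis a = 6371 + 772 = 7143 km. Period T = 2π√(a³/μ) = 2π√(7143³/398600) = 6008.0 s = 100.13 min.
Node shift per orbit = (6008.0/86166) × 360° = 25.10°.
Equatorial spacing = 25.10 × 111.2 km/° = 2791 km.
At 66° latitude, spacing = 2791 × cos(66°) = 1135 km.

1140 km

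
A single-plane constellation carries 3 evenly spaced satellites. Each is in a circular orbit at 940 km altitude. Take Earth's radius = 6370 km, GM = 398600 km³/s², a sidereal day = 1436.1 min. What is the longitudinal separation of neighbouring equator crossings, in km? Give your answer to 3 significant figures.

963 km

Semi-major axis a = 6370 + 940 = 7310 km. Period T = 2π√(a³/μ) = 2π√(7310³/398600) = 6220.0 s = 103.67 min.
Single-satellite node shift = (6220.0/86166) × 360° = 25.99°.
With 3 satellites evenly phased, successive equator crossings are 25.99/3 = 8.662° apart.
That is 8.662 × 111.2 = 963 km at the equator.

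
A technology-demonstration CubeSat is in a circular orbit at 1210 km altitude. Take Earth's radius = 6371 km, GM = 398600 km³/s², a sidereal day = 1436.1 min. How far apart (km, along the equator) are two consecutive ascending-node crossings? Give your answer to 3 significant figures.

3050 km

Semi-major axis a = 6371 + 1210 = 7581 km. Period T = 2π√(a³/μ) = 2π√(7581³/398600) = 6569.0 s = 109.48 min.
During one orbit Earth rotates (6569.0 / 86166) × 360° = 27.45°.
At the equator that is 27.45° × (2π·6371/360) km/° = 27.45 × 111.2 = 3052 km.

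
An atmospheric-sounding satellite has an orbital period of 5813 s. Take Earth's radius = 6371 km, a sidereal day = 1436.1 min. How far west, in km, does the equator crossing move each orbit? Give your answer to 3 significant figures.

During one orbit Earth rotates (5813.0 / 86166) × 360° = 24.29°.
At the equator that is 24.29° × (2π·6371/360) km/° = 24.29 × 111.2 = 2701 km.

2700 km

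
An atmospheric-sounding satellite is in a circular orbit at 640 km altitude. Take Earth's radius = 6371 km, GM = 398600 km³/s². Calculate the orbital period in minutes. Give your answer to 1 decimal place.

97.4 min

Semi-major axis a = 6371 + 640 = 7011 km. Period T = 2π√(a³/μ) = 2π√(7011³/398600) = 5842.3 s = 97.37 min.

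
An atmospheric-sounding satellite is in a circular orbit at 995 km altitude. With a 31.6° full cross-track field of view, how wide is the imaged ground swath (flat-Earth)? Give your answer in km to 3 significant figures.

563 km

Half-angle = 31.6°/2 = 15.8°.
Swath width ≈ 2h·tan(θ/2) = 2 × 995 × tan(15.8°) = 563.1 km.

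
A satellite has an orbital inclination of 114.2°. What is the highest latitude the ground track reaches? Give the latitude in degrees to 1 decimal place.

65.8°

Retrograde orbit: the ground track reaches ±(180° − i) = ±(180 − 114.2) = ±65.8°.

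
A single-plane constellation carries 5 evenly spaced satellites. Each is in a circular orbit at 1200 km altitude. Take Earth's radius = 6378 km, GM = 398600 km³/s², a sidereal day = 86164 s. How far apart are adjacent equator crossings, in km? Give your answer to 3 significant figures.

611 km

Semi-major axis a = 6378 + 1200 = 7578 km. Period T = 2π√(a³/μ) = 2π√(7578³/398600) = 6565.1 s = 109.42 min.
Single-satellite node shift = (6565.1/86164) × 360° = 27.43°.
With 5 satellites evenly phased, successive equator crossings are 27.43/5 = 5.486° apart.
That is 5.486 × 111.3 = 611 km at the equator.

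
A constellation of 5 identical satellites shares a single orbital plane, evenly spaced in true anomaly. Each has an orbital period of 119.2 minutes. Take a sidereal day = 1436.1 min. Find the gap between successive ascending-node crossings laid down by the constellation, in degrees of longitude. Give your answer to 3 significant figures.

T = 119.2 min = 7152.0 s.
Single-satellite node shift = (7152.0/86166) × 360° = 29.88°.
With 5 satellites evenly phased, successive equator crossings are 29.88/5 = 5.976° apart.

5.98°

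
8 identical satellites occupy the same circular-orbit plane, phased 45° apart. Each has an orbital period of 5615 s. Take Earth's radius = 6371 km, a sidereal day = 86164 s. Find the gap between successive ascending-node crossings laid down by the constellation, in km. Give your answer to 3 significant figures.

Single-satellite node shift = (5615.0/86164) × 360° = 23.46°.
With 8 satellites evenly phased, successive equator crossings are 23.46/8 = 2.932° apart.
That is 2.932 × 111.2 = 326 km at the equator.

326 km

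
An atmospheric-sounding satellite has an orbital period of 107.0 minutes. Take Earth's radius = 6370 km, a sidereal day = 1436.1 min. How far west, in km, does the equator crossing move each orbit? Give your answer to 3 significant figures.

2980 km

T = 107.0 min = 6420.0 s.
During one orbit Earth rotates (6420.0 / 86166) × 360° = 26.82°.
At the equator that is 26.82° × (2π·6370/360) km/° = 26.82 × 111.2 = 2982 km.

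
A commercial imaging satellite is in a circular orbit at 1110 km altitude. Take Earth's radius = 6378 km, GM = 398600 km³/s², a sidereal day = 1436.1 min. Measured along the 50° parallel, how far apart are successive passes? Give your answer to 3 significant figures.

Semi-major axis a = 6378 + 1110 = 7488 km. Period T = 2π√(a³/μ) = 2π√(7488³/398600) = 6448.5 s = 107.48 min.
Node shift per orbit = (6448.5/86166) × 360° = 26.94°.
Equatorial spacing = 26.94 × 111.3 km/° = 2999 km.
At 50° latitude, spacing = 2999 × cos(50°) = 1928 km.

1930 km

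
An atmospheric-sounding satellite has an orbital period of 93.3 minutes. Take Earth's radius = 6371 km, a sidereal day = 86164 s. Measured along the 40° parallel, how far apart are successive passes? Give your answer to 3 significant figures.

T = 93.3 min = 5598.0 s.
Node shift per orbit = (5598.0/86164) × 360° = 23.39°.
Equatorial spacing = 23.39 × 111.2 km/° = 2601 km.
At 40° latitude, spacing = 2601 × cos(40°) = 1992 km.

1990 km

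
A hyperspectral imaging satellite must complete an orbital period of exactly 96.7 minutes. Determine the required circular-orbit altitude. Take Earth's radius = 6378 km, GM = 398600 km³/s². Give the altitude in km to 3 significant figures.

T = 96.7 min = 5802.0 s.
From T = 2π√(a³/μ): a = (μ T²/4π²)^(1/3) = (398600 × 5802.0² / 4π²)^(1/3) = 6979 km.
Altitude h = a − R = 6979 − 6378 = 601 km.

601 km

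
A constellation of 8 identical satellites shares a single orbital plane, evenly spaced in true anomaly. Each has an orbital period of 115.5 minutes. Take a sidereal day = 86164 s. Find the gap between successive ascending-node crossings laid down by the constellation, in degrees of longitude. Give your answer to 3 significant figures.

3.62°

T = 115.5 min = 6930.0 s.
Single-satellite node shift = (6930.0/86164) × 360° = 28.95°.
With 8 satellites evenly phased, successive equator crossings are 28.95/8 = 3.619° apart.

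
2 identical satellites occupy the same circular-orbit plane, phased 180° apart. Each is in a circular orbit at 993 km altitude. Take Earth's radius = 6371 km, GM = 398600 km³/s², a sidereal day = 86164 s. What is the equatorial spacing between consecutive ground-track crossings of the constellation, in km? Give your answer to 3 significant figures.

Semi-major axis a = 6371 + 993 = 7364 km. Period T = 2π√(a³/μ) = 2π√(7364³/398600) = 6289.0 s = 104.82 min.
Single-satellite node shift = (6289.0/86164) × 360° = 26.28°.
With 2 satellites evenly phased, successive equator crossings are 26.28/2 = 13.138° apart.
That is 13.138 × 111.2 = 1461 km at the equator.

1460 km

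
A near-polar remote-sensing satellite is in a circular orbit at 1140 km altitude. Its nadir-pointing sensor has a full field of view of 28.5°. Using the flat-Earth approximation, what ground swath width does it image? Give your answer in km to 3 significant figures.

579 km

Half-angle = 28.5°/2 = 14.25°.
Swath width ≈ 2h·tan(θ/2) = 2 × 1140 × tan(14.25°) = 579.0 km.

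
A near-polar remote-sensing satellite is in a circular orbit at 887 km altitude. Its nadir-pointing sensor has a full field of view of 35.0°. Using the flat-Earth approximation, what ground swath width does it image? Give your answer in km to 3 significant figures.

559 km

Half-angle = 35.0°/2 = 17.5°.
Swath width ≈ 2h·tan(θ/2) = 2 × 887 × tan(17.5°) = 559.3 km.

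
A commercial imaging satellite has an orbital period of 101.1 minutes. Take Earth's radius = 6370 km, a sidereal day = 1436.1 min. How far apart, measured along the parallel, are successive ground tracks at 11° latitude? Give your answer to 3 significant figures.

2770 km

T = 101.1 min = 6066.0 s.
Node shift per orbit = (6066.0/86166) × 360° = 25.34°.
Equatorial spacing = 25.34 × 111.2 km/° = 2818 km.
At 11° latitude, spacing = 2818 × cos(11°) = 2766 km.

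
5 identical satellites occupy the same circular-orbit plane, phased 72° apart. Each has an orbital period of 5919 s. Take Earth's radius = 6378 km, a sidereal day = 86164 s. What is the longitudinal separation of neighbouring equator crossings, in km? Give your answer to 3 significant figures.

551 km

Single-satellite node shift = (5919.0/86164) × 360° = 24.73°.
With 5 satellites evenly phased, successive equator crossings are 24.73/5 = 4.946° apart.
That is 4.946 × 111.3 = 551 km at the equator.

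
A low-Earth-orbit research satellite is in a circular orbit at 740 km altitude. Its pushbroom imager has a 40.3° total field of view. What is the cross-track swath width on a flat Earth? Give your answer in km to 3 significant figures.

Half-angle = 40.3°/2 = 20.15°.
Swath width ≈ 2h·tan(θ/2) = 2 × 740 × tan(20.15°) = 543.1 km.

543 km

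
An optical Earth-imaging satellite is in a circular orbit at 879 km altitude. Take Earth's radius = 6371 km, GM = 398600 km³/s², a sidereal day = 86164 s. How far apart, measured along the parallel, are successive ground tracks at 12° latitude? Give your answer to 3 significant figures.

2790 km

Semi-major axis a = 6371 + 879 = 7250 km. Period T = 2π√(a³/μ) = 2π√(7250³/398600) = 6143.5 s = 102.39 min.
Node shift per orbit = (6143.5/86164) × 360° = 25.67°.
Equatorial spacing = 25.67 × 111.2 km/° = 2854 km.
At 12° latitude, spacing = 2854 × cos(12°) = 2792 km.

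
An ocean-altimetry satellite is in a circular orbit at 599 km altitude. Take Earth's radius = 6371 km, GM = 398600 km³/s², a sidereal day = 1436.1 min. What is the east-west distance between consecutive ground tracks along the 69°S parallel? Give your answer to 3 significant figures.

964 km

Semi-major axis a = 6371 + 599 = 6970 km. Period T = 2π√(a³/μ) = 2π√(6970³/398600) = 5791.1 s = 96.52 min.
Node shift per orbit = (5791.1/86166) × 360° = 24.20°.
Equatorial spacing = 24.20 × 111.2 km/° = 2690 km.
At 69° latitude, spacing = 2690 × cos(69°) = 964 km.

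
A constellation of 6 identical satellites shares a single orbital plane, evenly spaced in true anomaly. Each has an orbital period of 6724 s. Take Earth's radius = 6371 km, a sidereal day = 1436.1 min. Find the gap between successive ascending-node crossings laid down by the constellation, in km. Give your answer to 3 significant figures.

Single-satellite node shift = (6724.0/86166) × 360° = 28.09°.
With 6 satellites evenly phased, successive equator crossings are 28.09/6 = 4.682° apart.
That is 4.682 × 111.2 = 521 km at the equator.

521 km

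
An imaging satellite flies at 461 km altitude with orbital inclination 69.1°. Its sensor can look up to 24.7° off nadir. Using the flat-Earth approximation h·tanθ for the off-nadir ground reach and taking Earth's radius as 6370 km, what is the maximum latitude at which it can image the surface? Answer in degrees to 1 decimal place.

71.0°

For a prograde orbit the ground track reaches latitude ±i = ±69.1°.
Sensor half-swath on the ground ≈ 461·tan(24.7°) = 212 km = 1.91° of latitude.
Maximum observable latitude ≈ 69.1 + 1.91 = 71.0°.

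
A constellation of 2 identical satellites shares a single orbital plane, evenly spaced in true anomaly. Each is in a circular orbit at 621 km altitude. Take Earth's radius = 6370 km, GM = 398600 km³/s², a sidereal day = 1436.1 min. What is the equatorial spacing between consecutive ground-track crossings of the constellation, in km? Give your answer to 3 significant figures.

Semi-major axis a = 6370 + 621 = 6991 km. Period T = 2π√(a³/μ) = 2π√(6991³/398600) = 5817.3 s = 96.95 min.
Single-satellite node shift = (5817.3/86166) × 360° = 24.30°.
With 2 satellites evenly phased, successive equator crossings are 24.30/2 = 12.152° apart.
That is 12.152 × 111.2 = 1351 km at the equator.

1350 km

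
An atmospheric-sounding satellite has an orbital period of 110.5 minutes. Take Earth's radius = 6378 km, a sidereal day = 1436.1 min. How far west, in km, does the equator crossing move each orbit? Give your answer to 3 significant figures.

3080 km

T = 110.5 min = 6630.0 s.
During one orbit Earth rotates (6630.0 / 86166) × 360° = 27.70°.
At the equator that is 27.70° × (2π·6378/360) km/° = 27.70 × 111.3 = 3083 km.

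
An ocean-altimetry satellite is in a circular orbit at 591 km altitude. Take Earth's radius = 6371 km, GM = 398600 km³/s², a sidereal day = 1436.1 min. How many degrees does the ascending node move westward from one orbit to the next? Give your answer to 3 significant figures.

Semi-major axis a = 6371 + 591 = 6962 km. Period T = 2π√(a³/μ) = 2π√(6962³/398600) = 5781.1 s = 96.35 min.
During one orbit Earth rotates (5781.1 / 86166) × 360° = 24.15°.

24.2°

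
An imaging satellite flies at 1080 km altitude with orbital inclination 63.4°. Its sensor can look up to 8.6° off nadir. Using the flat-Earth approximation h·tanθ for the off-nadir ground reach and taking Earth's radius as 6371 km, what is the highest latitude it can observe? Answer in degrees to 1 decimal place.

For a prograde orbit the ground track reaches latitude ±i = ±63.4°.
Sensor half-swath on the ground ≈ 1080·tan(8.6°) = 163 km = 1.47° of latitude.
Maximum observable latitude ≈ 63.4 + 1.47 = 64.9°.

64.9°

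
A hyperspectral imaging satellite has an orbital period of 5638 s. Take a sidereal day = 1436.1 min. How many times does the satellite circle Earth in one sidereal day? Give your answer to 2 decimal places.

15.28

Orbits per sidereal day = 86166 / 5638.0 = 15.283.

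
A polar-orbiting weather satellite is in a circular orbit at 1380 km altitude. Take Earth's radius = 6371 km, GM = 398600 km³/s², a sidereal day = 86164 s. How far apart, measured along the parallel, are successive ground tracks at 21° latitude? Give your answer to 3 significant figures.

Semi-major axis a = 6371 + 1380 = 7751 km. Period T = 2π√(a³/μ) = 2π√(7751³/398600) = 6791.2 s = 113.19 min.
Node shift per orbit = (6791.2/86164) × 360° = 28.37°.
Equatorial spacing = 28.37 × 111.2 km/° = 3155 km.
At 21° latitude, spacing = 3155 × cos(21°) = 2946 km.

2950 km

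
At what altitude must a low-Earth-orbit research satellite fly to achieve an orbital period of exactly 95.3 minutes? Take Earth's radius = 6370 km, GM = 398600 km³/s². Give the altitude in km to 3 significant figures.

T = 95.3 min = 5718.0 s.
From T = 2π√(a³/μ): a = (μ T²/4π²)^(1/3) = (398600 × 5718.0² / 4π²)^(1/3) = 6911 km.
Altitude h = a − R = 6911 − 6370 = 541 km.

541 km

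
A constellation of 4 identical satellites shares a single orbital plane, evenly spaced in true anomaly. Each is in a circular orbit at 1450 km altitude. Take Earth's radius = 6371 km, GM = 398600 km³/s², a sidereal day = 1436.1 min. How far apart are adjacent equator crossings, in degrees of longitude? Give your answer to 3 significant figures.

7.19°

Semi-major axis a = 6371 + 1450 = 7821 km. Period T = 2π√(a³/μ) = 2π√(7821³/398600) = 6883.4 s = 114.72 min.
Single-satellite node shift = (6883.4/86166) × 360° = 28.76°.
With 4 satellites evenly phased, successive equator crossings are 28.76/4 = 7.190° apart.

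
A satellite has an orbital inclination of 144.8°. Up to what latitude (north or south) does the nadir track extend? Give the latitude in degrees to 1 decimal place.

Retrograde orbit: the ground track reaches ±(180° − i) = ±(180 − 144.8) = ±35.2°.

35.2°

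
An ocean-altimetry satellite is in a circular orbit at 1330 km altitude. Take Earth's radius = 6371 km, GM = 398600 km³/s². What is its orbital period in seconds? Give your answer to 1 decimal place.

6725.6 seconds

Semi-major axis a = 6371 + 1330 = 7701 km. Period T = 2π√(a³/μ) = 2π√(7701³/398600) = 6725.6 s = 112.09 min.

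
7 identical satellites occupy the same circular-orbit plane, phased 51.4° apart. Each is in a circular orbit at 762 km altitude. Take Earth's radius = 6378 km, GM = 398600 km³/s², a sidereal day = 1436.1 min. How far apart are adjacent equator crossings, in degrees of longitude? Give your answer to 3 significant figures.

3.58°

Semi-major axis a = 6378 + 762 = 7140 km. Period T = 2π√(a³/μ) = 2π√(7140³/398600) = 6004.2 s = 100.07 min.
Single-satellite node shift = (6004.2/86166) × 360° = 25.09°.
With 7 satellites evenly phased, successive equator crossings are 25.09/7 = 3.584° apart.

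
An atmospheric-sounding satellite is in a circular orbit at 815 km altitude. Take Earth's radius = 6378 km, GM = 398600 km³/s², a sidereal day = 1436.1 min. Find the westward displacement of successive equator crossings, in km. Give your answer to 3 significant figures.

Semi-major axis a = 6378 + 815 = 7193 km. Period T = 2π√(a³/μ) = 2π√(7193³/398600) = 6071.2 s = 101.19 min.
During one orbit Earth rotates (6071.2 / 86166) × 360° = 25.37°.
At the equator that is 25.37° × (2π·6378/360) km/° = 25.37 × 111.3 = 2824 km.

2820 km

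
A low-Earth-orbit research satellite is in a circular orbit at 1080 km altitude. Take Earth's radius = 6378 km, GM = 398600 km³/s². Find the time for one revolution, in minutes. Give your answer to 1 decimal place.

Semi-major axis a = 6378 + 1080 = 7458 km. Period T = 2π√(a³/μ) = 2π√(7458³/398600) = 6409.8 s = 106.83 min.

106.8 min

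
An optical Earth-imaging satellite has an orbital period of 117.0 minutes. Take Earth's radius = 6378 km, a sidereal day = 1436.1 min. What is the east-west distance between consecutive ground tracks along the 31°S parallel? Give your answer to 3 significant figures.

2800 km

T = 117.0 min = 7020.0 s.
Node shift per orbit = (7020.0/86166) × 360° = 29.33°.
Equatorial spacing = 29.33 × 111.3 km/° = 3265 km.
At 31° latitude, spacing = 3265 × cos(31°) = 2799 km.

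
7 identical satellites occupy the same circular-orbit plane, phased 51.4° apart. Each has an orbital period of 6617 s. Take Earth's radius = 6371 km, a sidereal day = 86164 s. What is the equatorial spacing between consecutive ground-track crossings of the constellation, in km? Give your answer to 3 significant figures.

Single-satellite node shift = (6617.0/86164) × 360° = 27.65°.
With 7 satellites evenly phased, successive equator crossings are 27.65/7 = 3.949° apart.
That is 3.949 × 111.2 = 439 km at the equator.

439 km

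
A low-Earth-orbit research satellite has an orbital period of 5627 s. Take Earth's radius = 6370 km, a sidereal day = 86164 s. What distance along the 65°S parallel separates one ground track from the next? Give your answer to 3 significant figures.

1100 km

Node shift per orbit = (5627.0/86164) × 360° = 23.51°.
Equatorial spacing = 23.51 × 111.2 km/° = 2614 km.
At 65° latitude, spacing = 2614 × cos(65°) = 1105 km.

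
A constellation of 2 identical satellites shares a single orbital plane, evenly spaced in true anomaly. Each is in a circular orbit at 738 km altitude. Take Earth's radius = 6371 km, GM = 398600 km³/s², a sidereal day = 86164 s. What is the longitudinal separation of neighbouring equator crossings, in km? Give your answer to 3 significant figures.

Semi-major axis a = 6371 + 738 = 7109 km. Period T = 2π√(a³/μ) = 2π√(7109³/398600) = 5965.2 s = 99.42 min.
Single-satellite node shift = (5965.2/86164) × 360° = 24.92°.
With 2 satellites evenly phased, successive equator crossings are 24.92/2 = 12.462° apart.
That is 12.462 × 111.2 = 1386 km at the equator.

1390 km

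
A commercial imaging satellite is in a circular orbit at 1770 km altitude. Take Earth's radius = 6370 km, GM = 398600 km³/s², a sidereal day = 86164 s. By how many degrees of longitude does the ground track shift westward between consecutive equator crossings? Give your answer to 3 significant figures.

30.5°

Semi-major axis a = 6370 + 1770 = 8140 km. Period T = 2π√(a³/μ) = 2π√(8140³/398600) = 7308.8 s = 121.81 min.
During one orbit Earth rotates (7308.8 / 86164) × 360° = 30.54°.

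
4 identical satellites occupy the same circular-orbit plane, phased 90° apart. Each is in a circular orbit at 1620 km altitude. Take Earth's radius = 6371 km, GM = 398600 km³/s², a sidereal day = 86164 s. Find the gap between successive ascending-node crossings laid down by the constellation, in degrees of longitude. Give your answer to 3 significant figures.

7.43°

Semi-major axis a = 6371 + 1620 = 7991 km. Period T = 2π√(a³/μ) = 2π√(7991³/398600) = 7109.1 s = 118.48 min.
Single-satellite node shift = (7109.1/86164) × 360° = 29.70°.
With 4 satellites evenly phased, successive equator crossings are 29.70/4 = 7.426° apart.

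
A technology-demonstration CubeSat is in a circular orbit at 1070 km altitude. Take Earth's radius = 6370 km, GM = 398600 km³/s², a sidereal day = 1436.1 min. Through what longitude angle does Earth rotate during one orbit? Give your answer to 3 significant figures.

26.7°

Semi-major axis a = 6370 + 1070 = 7440 km. Period T = 2π√(a³/μ) = 2π√(7440³/398600) = 6386.6 s = 106.44 min.
During one orbit Earth rotates (6386.6 / 86166) × 360° = 26.68°.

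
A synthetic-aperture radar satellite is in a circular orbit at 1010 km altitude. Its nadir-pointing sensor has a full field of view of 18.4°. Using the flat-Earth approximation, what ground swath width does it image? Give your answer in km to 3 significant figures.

Half-angle = 18.4°/2 = 9.2°.
Swath width ≈ 2h·tan(θ/2) = 2 × 1010 × tan(9.2°) = 327.2 km.

327 km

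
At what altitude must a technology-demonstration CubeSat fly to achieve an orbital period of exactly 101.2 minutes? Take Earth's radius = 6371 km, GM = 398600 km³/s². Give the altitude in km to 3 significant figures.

T = 101.2 min = 6072.0 s.
From T = 2π√(a³/μ): a = (μ T²/4π²)^(1/3) = (398600 × 6072.0² / 4π²)^(1/3) = 7194 km.
Altitude h = a − R = 7194 − 6371 = 823 km.

823 km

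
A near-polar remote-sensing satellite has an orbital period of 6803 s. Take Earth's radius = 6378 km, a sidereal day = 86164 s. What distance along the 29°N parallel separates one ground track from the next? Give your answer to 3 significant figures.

Node shift per orbit = (6803.0/86164) × 360° = 28.42°.
Equatorial spacing = 28.42 × 111.3 km/° = 3164 km.
At 29° latitude, spacing = 3164 × cos(29°) = 2767 km.

2770 km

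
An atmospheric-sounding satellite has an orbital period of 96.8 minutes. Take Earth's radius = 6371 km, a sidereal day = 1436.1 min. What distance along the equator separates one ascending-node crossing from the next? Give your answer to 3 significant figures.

T = 96.8 min = 5808.0 s.
During one orbit Earth rotates (5808.0 / 86166) × 360° = 24.27°.
At the equator that is 24.27° × (2π·6371/360) km/° = 24.27 × 111.2 = 2698 km.

2700 km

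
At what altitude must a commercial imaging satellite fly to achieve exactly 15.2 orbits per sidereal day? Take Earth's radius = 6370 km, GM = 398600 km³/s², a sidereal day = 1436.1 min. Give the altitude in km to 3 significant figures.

Required period T = 86166 / 15.2 = 5668.8 s.
From T = 2π√(a³/μ): a = (μ T²/4π²)^(1/3) = (398600 × 5668.8² / 4π²)^(1/3) = 6872 km.
Altitude h = a − R = 6872 − 6370 = 502 km.

502 km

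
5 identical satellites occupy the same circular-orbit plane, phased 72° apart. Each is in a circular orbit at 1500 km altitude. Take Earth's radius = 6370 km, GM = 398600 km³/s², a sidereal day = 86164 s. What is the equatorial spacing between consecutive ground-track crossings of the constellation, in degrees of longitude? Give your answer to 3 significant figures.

Semi-major axis a = 6370 + 1500 = 7870 km. Period T = 2π√(a³/μ) = 2π√(7870³/398600) = 6948.2 s = 115.80 min.
Single-satellite node shift = (6948.2/86164) × 360° = 29.03°.
With 5 satellites evenly phased, successive equator crossings are 29.03/5 = 5.806° apart.

5.81°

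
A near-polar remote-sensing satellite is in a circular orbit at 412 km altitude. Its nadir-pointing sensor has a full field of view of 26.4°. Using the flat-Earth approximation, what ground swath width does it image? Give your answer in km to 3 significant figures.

Half-angle = 26.4°/2 = 13.2°.
Swath width ≈ 2h·tan(θ/2) = 2 × 412 × tan(13.2°) = 193.3 km.

193 km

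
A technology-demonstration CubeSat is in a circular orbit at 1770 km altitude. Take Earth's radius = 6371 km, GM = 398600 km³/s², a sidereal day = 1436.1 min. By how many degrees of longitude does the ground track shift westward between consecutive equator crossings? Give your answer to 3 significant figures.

30.5°

Semi-major axis a = 6371 + 1770 = 8141 km. Period T = 2π√(a³/μ) = 2π√(8141³/398600) = 7310.2 s = 121.84 min.
During one orbit Earth rotates (7310.2 / 86166) × 360° = 30.54°.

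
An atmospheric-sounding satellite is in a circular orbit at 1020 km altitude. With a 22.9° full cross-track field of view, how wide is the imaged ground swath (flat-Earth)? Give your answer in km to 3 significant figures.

Half-angle = 22.9°/2 = 11.45°.
Swath width ≈ 2h·tan(θ/2) = 2 × 1020 × tan(11.45°) = 413.2 km.

413 km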